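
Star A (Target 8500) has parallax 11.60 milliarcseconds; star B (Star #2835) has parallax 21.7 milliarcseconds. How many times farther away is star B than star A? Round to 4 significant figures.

0.5346

Since d = 1/p, d_B/d_A = p_A/p_B.
= 11.60 / 21.7 = 0.53456.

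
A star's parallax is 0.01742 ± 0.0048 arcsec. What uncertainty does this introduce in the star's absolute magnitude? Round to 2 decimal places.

M = m − 5 log₁₀ d + 5 = m + 5 log₁₀ p + 5, so ∂M/∂p = 5/(p ln 10).
σ_M = (5/ln 10) · (σ_p/p) = 2.1715 × 0.0048/0.01742 = 2.1715 × 0.27555 = 0.59836.

σ_M = 0.60 mag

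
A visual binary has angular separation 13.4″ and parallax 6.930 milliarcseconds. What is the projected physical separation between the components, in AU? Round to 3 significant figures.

1930 AU

d = 1/p = 1/0.006930″ = 144.3 pc.
At distance d (pc), an angle of θ arcsec spans θ·d AU: s = 13.4 × 144.3 = 1933.6 AU.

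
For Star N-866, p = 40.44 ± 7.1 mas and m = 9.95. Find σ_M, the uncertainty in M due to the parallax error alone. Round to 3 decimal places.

σ_M = 0.381 mag

M = m − 5 log₁₀ d + 5 = m + 5 log₁₀ p + 5, so ∂M/∂p = 5/(p ln 10).
σ_M = (5/ln 10) · (σ_p/p) = 2.1715 × 7.1/40.44 = 2.1715 × 0.17557 = 0.38125.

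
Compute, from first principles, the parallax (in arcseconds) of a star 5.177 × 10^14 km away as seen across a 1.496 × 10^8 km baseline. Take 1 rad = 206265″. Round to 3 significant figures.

θ ≈ B/d = (1.496 × 10^8) / (5.177 × 10^14) = 2.8897 × 10^-7 rad.
In arcseconds: 2.8897 × 10^-7 × 206265 = 0.059604″.

0.0596 arcsec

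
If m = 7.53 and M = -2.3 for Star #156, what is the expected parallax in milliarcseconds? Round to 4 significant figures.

m − M = 7.53 − (-2.3) = 9.83.
d = 10^((m−M)/5 + 1) = 10^2.966 = 924.7 pc.
p = 1/d = 1/924.7 = 0.0010814 arcsec = 1.0814 mas.

1.081 mas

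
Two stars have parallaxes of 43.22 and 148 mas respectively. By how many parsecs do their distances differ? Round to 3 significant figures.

16.4 pc

d_A = 1/0.04322″ = 23.137 pc; d_B = 1/0.1480″ = 6.7568 pc.
|d_B − d_A| = |6.7568 − 23.137| = 16.38 pc.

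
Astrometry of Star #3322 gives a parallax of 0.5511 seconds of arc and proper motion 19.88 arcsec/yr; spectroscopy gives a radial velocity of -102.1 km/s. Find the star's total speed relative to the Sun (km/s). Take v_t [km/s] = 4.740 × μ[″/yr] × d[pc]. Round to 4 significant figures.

d = 1/p = 1/0.5511″ = 1.8146 pc.
v_t = 4.740 μ d = 4.740 × 19.88 × 1.8146 = 170.99 km/s.
v = √(v_r² + v_t²) = √((-102.1)² + 170.99²) = √39662 = 199.15 km/s.

199.2 km/s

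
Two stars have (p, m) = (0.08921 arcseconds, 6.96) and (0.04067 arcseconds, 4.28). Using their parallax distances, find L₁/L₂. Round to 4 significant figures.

L₁/L₂ = 0.01761

d₁ = 1/p₁ = 1/0.08921″ = 11.21 pc; d₂ = 1/p₂ = 1/0.04067″ = 24.588 pc.
M₁ = m₁ − 5 log₁₀ d₁ + 5 = 6.96 − 5.2480 + 5 = 6.7120.
M₂ = 4.28 − 6.9536 + 5 = 2.3264.
L₁/L₂ = 10^(0.4(M₂ − M₁)) = 10^(0.4 × (-4.3856)) = 10^(-1.75424) = 0.01761.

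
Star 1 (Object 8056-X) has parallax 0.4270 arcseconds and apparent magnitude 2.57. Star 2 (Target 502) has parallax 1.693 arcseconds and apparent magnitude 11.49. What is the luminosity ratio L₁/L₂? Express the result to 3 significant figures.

d₁ = 1/p₁ = 1/0.4270″ = 2.3419 pc; d₂ = 1/p₂ = 1/1.693″ = 0.59067 pc.
M₁ = m₁ − 5 log₁₀ d₁ + 5 = 2.57 − 1.8478 + 5 = 5.7222.
M₂ = 11.49 − (-1.1433) + 5 = 17.6333.
L₁/L₂ = 10^(0.4(M₂ − M₁)) = 10^(0.4 × 11.9111) = 10^4.76444 = 58135.

L₁/L₂ = 58100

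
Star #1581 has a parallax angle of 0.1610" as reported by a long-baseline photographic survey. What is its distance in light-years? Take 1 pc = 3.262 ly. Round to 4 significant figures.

20.26 light years

d = 1/p = 1/0.1610 = 6.2112 pc.
In light-years: 6.2112 × 3.262 = 20.261 ly.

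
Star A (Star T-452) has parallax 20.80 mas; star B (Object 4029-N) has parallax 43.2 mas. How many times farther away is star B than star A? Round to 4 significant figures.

0.4815

Since d = 1/p, d_B/d_A = p_A/p_B.
= 20.80 / 43.2 = 0.48148.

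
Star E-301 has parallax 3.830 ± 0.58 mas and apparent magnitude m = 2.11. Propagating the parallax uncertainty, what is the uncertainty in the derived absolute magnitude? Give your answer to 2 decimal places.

σ_M = 0.33 mag

M = m − 5 log₁₀ d + 5 = m + 5 log₁₀ p + 5, so ∂M/∂p = 5/(p ln 10).
σ_M = (5/ln 10) · (σ_p/p) = 2.1715 × 0.58/3.830 = 2.1715 × 0.15144 = 0.32885.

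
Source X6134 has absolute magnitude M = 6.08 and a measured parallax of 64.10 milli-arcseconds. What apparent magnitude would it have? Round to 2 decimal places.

d = 1/p = 1/0.06410″ = 15.601 pc.
m − M = 5 log₁₀ d − 5 = 5 log₁₀(15.601) − 5 = 5.9658 − 5 = 0.9658.
m = M + (m − M) = 6.08 + 0.9658 = 7.05.

m = 7.05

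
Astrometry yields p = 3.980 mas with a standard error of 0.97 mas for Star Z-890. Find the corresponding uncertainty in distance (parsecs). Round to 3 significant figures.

61.2 pc

d = 1/p, so σ_d = σ_p / p².
σ_d = 0.000970 / (0.003980)² = 0.000970 / 0.00001584 = 61.237 pc.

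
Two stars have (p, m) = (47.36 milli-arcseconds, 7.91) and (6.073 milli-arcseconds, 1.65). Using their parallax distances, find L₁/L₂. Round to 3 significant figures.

d₁ = 1/p₁ = 1/0.04736″ = 21.115 pc; d₂ = 1/p₂ = 1/0.006073″ = 164.66 pc.
M₁ = m₁ − 5 log₁₀ d₁ + 5 = 7.91 − 6.6230 + 5 = 6.2870.
M₂ = 1.65 − 11.0829 + 5 = -4.4329.
L₁/L₂ = 10^(0.4(M₂ − M₁)) = 10^(0.4 × (-10.7199)) = 10^(-4.28796) = 0.000051528.

L₁/L₂ = 5.15 × 10^-5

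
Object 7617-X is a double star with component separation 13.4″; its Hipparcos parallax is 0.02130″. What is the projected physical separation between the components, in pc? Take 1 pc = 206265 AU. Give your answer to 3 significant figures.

0.00305 pc

d = 1/p = 1/0.02130″ = 46.948 pc.
At distance d (pc), an angle of θ arcsec spans θ·d AU: s = 13.4 × 46.948 = 629.1 AU.
= 629.1 / 206265 = 0.0030500 pc.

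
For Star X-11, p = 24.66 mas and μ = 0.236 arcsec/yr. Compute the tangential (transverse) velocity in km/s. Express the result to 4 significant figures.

d = 1/p = 1/0.02466″ = 40.552 pc.
v_t = 4.74 × μ × d = 4.74 × 0.236 × 40.552 = 45.363 km/s.

45.36 km/s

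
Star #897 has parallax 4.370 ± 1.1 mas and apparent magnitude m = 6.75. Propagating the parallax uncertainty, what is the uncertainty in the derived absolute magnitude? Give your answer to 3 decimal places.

M = m − 5 log₁₀ d + 5 = m + 5 log₁₀ p + 5, so ∂M/∂p = 5/(p ln 10).
σ_M = (5/ln 10) · (σ_p/p) = 2.1715 × 1.1/4.370 = 2.1715 × 0.25172 = 0.54661.

σ_M = 0.547 mag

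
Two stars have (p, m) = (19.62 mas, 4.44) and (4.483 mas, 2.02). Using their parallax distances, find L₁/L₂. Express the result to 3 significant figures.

d₁ = 1/p₁ = 1/0.01962″ = 50.968 pc; d₂ = 1/p₂ = 1/0.004483″ = 223.06 pc.
M₁ = m₁ − 5 log₁₀ d₁ + 5 = 4.44 − 8.5365 + 5 = 0.9035.
M₂ = 2.02 − 11.7421 + 5 = -4.7221.
L₁/L₂ = 10^(0.4(M₂ − M₁)) = 10^(0.4 × (-5.6256)) = 10^(-2.25024) = 0.0056203.

L₁/L₂ = 0.00562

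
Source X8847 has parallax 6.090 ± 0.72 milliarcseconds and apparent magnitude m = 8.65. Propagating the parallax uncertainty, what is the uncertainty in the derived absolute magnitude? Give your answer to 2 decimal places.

σ_M = 0.26 mag

M = m − 5 log₁₀ d + 5 = m + 5 log₁₀ p + 5, so ∂M/∂p = 5/(p ln 10).
σ_M = (5/ln 10) · (σ_p/p) = 2.1715 × 0.72/6.090 = 2.1715 × 0.11823 = 0.25674.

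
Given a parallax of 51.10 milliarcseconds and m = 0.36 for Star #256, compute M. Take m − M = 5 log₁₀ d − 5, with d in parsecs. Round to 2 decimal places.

M = -1.10

d = 1/p = 1/0.05110″ = 19.569 pc.
m − M = 5 log₁₀(19.569) − 5 = 6.4578 − 5 = 1.4578.
M = m − (m − M) = 0.36 − 1.4578 = -1.10.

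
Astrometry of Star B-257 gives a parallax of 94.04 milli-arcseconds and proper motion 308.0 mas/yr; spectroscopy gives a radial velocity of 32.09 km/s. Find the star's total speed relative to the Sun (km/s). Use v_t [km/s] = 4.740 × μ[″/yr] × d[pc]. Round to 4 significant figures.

d = 1/p = 1/0.09404″ = 10.634 pc.
μ = 308.0 mas/yr = 0.3080 ″/yr.
v_t = 4.740 μ d = 4.740 × 0.3080 × 10.634 = 15.525 km/s.
v = √(v_r² + v_t²) = √(32.09² + 15.525²) = √1270.79 = 35.648 km/s.

35.65 km/s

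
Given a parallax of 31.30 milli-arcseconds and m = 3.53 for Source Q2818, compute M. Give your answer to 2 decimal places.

d = 1/p = 1/0.03130″ = 31.949 pc.
m − M = 5 log₁₀(31.949) − 5 = 7.5223 − 5 = 2.5223.
M = m − (m − M) = 3.53 − 2.5223 = 1.01.

M = 1.01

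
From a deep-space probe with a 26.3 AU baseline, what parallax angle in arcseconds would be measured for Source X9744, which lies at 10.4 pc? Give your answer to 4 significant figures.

p (arcsec) = B (AU) / d (pc).
p = 26.3 / 10.4 = 2.5288 arcsec.

2.529 arcsec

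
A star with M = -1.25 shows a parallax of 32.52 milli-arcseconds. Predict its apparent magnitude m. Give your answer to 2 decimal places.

d = 1/p = 1/0.03252″ = 30.75 pc.
m − M = 5 log₁₀ d − 5 = 5 log₁₀(30.75) − 5 = 7.4392 − 5 = 2.4392.
m = M + (m − M) = -1.25 + 2.4392 = 1.19.

m = 1.19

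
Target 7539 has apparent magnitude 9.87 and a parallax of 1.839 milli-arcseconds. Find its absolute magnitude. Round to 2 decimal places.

M = 1.19

d = 1/p = 1/0.001839″ = 543.77 pc.
m − M = 5 log₁₀(543.77) − 5 = 13.6771 − 5 = 8.6771.
M = m − (m − M) = 9.87 − 8.6771 = 1.19.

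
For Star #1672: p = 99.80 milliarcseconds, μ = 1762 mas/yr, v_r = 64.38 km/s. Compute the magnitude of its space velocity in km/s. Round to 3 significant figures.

d = 1/p = 1/0.09980″ = 10.02 pc.
μ = 1762 mas/yr = 1.762 ″/yr.
v_t = 4.740 μ d = 4.740 × 1.762 × 10.02 = 83.686 km/s.
v = √(v_r² + v_t²) = √(64.38² + 83.686²) = √11148.1 = 105.58 km/s.

106 km/s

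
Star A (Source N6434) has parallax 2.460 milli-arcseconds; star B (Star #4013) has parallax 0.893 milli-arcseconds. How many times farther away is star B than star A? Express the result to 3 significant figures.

2.75

Since d = 1/p, d_B/d_A = p_A/p_B.
= 2.460 / 0.893 = 2.7548.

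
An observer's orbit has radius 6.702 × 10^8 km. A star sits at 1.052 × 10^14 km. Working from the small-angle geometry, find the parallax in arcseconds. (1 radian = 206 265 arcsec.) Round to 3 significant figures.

1.31 arcsec

θ ≈ B/d = (6.702 × 10^8) / (1.052 × 10^14) = 6.3707 × 10^-6 rad.
In arcseconds: 6.3707 × 10^-6 × 206265 = 1.3141″.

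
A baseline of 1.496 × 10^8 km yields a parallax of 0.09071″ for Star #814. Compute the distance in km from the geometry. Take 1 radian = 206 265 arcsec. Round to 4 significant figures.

θ = 0.09071″ = 0.09071/206265 = 4.3977 × 10^-7 rad.
d = B/θ = (1.496 × 10^8) / (4.3977 × 10^-7) = 3.4018 × 10^14 km.

3.402 × 10^14 km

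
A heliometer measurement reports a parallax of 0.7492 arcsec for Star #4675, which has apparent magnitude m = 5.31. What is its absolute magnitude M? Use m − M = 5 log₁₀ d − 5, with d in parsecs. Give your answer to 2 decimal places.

d = 1/p = 1/0.7492″ = 1.3348 pc.
m − M = 5 log₁₀(1.3348) − 5 = 0.6271 − 5 = -4.3729.
M = m − (m − M) = 5.31 − (-4.3729) = 9.68.

M = 9.68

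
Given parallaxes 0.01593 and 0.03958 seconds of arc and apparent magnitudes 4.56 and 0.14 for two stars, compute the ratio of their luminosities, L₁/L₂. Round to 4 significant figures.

L₁/L₂ = 0.1053

d₁ = 1/p₁ = 1/0.01593″ = 62.775 pc; d₂ = 1/p₂ = 1/0.03958″ = 25.265 pc.
M₁ = m₁ − 5 log₁₀ d₁ + 5 = 4.56 − 8.9889 + 5 = 0.5711.
M₂ = 0.14 − 7.0126 + 5 = -1.8726.
L₁/L₂ = 10^(0.4(M₂ − M₁)) = 10^(0.4 × (-2.4437)) = 10^(-0.97748) = 0.10532.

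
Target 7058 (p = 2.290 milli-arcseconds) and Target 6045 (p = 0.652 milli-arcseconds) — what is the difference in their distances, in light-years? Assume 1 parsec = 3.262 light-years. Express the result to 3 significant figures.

d_A = 1/0.002290″ = 436.68 pc; d_B = 1/0.0006520″ = 1533.7 pc.
|d_B − d_A| = |1533.7 − 436.68| = 1097 pc = 1097 × 3.262 ly = 3578.4 ly.

3580 ly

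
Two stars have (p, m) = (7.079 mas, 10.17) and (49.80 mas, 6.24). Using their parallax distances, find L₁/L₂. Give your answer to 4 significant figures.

d₁ = 1/p₁ = 1/0.007079″ = 141.26 pc; d₂ = 1/p₂ = 1/0.04980″ = 20.08 pc.
M₁ = m₁ − 5 log₁₀ d₁ + 5 = 10.17 − 10.7501 + 5 = 4.4199.
M₂ = 6.24 − 6.5138 + 5 = 4.7262.
L₁/L₂ = 10^(0.4(M₂ − M₁)) = 10^(0.4 × 0.3063) = 10^0.12252 = 1.3259.

L₁/L₂ = 1.326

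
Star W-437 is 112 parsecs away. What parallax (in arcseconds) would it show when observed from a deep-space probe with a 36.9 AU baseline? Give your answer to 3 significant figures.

0.329 arcsec

p (arcsec) = B (AU) / d (pc).
p = 36.9 / 112 = 0.32946 arcsec.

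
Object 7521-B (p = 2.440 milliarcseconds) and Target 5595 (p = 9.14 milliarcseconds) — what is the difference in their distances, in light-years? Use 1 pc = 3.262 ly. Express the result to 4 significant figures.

d_A = 1/0.002440″ = 409.84 pc; d_B = 1/0.009140″ = 109.41 pc.
|d_B − d_A| = |109.41 − 409.84| = 300.43 pc = 300.43 × 3.262 ly = 980 ly.

980.0 ly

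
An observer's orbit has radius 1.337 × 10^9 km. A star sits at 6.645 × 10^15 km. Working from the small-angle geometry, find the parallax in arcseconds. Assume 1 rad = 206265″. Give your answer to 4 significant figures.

θ ≈ B/d = (1.337 × 10^9) / (6.645 × 10^15) = 2.0120 × 10^-7 rad.
In arcseconds: 2.0120 × 10^-7 × 206265 = 0.041501″.

0.04150 arcsec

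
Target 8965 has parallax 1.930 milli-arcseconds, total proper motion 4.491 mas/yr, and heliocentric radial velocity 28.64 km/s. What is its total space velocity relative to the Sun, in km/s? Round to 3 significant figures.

30.7 km/s

d = 1/p = 1/0.001930″ = 518.13 pc.
μ = 4.491 mas/yr = 0.004491 ″/yr.
v_t = 4.740 μ d = 4.740 × 0.004491 × 518.13 = 11.03 km/s.
v = √(v_r² + v_t²) = √(28.64² + 11.03²) = √941.911 = 30.691 km/s.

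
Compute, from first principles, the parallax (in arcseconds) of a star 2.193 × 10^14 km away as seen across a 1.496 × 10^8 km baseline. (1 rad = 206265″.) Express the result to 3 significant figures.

0.141 arcsec

θ ≈ B/d = (1.496 × 10^8) / (2.193 × 10^14) = 6.8217 × 10^-7 rad.
In arcseconds: 6.8217 × 10^-7 × 206265 = 0.14071″.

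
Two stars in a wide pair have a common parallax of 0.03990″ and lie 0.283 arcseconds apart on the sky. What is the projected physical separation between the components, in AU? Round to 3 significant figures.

7.09 AU

d = 1/p = 1/0.03990″ = 25.063 pc.
At distance d (pc), an angle of θ arcsec spans θ·d AU: s = 0.283 × 25.063 = 7.0928 AU.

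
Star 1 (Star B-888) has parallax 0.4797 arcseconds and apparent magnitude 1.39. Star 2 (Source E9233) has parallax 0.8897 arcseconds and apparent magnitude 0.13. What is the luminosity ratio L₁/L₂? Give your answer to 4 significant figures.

d₁ = 1/p₁ = 1/0.4797″ = 2.0846 pc; d₂ = 1/p₂ = 1/0.8897″ = 1.124 pc.
M₁ = m₁ − 5 log₁₀ d₁ + 5 = 1.39 − 1.5951 + 5 = 4.7949.
M₂ = 0.13 − 0.2538 + 5 = 4.8762.
L₁/L₂ = 10^(0.4(M₂ − M₁)) = 10^(0.4 × 0.0813) = 10^0.03252 = 1.0778.

L₁/L₂ = 1.078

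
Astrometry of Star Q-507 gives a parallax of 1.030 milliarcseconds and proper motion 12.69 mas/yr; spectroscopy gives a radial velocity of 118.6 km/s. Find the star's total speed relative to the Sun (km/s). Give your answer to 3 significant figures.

132 km/s

d = 1/p = 1/0.001030″ = 970.87 pc.
μ = 12.69 mas/yr = 0.01269 ″/yr.
v_t = 4.740 μ d = 4.740 × 0.01269 × 970.87 = 58.398 km/s.
v = √(v_r² + v_t²) = √(118.6² + 58.398²) = √17476.3 = 132.2 km/s.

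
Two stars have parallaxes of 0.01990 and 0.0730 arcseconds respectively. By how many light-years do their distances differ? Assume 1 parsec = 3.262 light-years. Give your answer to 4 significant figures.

119.2 ly

d_A = 1/0.01990″ = 50.251 pc; d_B = 1/0.07300″ = 13.699 pc.
|d_B − d_A| = |13.699 − 50.251| = 36.552 pc = 36.552 × 3.262 ly = 119.23 ly.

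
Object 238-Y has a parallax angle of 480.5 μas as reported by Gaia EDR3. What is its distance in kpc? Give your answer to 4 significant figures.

2.081 kpc

p = 480.5 μas = 0.0004805 arcsec.
d = 1/p = 1/0.0004805 = 2081.2 pc.
= 2.0812 kpc.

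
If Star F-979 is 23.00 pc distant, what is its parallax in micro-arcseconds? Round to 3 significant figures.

43500 μas

p = 1/d = 1/23 = 0.043478 arcsec.
= 0.043478 × 10⁶ = 43478 μas.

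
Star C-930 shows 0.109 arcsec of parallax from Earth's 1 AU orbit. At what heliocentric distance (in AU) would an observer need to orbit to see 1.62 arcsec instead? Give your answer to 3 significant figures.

Parallax scales linearly with baseline: p ∝ B, so B = p_target / p_Earth × 1 AU.
B = 1.62 / 0.109 = 14.862 AU.

14.9 AU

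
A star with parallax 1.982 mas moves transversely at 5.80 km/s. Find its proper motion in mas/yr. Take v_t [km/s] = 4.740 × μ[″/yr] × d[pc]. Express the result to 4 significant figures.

2.425 mas/yr

d = 1/p = 1/0.001982″ = 504.54 pc.
μ = v_t / (4.74 d) = 5.80 / (4.74 × 504.54) = 5.80 / 2391.5 = 0.0024253 ″/yr = 2.4253 mas/yr.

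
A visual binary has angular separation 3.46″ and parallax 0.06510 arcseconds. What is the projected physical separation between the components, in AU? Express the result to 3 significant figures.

53.1 AU

d = 1/p = 1/0.06510″ = 15.361 pc.
At distance d (pc), an angle of θ arcsec spans θ·d AU: s = 3.46 × 15.361 = 53.149 AU.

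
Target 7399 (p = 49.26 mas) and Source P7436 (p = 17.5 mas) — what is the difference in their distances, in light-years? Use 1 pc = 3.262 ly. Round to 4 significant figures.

120.2 ly

d_A = 1/0.04926″ = 20.3 pc; d_B = 1/0.01750″ = 57.143 pc.
|d_B − d_A| = |57.143 − 20.3| = 36.843 pc = 36.843 × 3.262 ly = 120.18 ly.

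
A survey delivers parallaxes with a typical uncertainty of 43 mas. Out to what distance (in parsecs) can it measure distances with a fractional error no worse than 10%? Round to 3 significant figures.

σ_d/d = σ_p/p, so the condition is σ_p/p ≤ 0.10, i.e. p ≥ σ_p/0.10.
p_min = 43/0.10 = 430 mas = 0.43 arcsec.
d_max = 1/p_min = 1/0.43 = 2.3256 pc.

2.33 pc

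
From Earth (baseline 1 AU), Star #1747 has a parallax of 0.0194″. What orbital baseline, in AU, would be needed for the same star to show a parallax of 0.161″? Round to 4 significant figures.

Parallax scales linearly with baseline: p ∝ B, so B = p_target / p_Earth × 1 AU.
B = 0.161 / 0.0194 = 8.299 AU.

8.299 AU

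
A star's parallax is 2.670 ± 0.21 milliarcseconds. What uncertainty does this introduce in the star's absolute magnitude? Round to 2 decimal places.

M = m − 5 log₁₀ d + 5 = m + 5 log₁₀ p + 5, so ∂M/∂p = 5/(p ln 10).
σ_M = (5/ln 10) · (σ_p/p) = 2.1715 × 0.21/2.670 = 2.1715 × 0.078652 = 0.17079.

σ_M = 0.17 mag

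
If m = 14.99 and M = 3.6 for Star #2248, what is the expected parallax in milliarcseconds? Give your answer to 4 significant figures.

m − M = 14.99 − 3.6 = 11.39.
d = 10^((m−M)/5 + 1) = 10^3.278 = 1896.7 pc.
p = 1/d = 1/1896.7 = 0.00052723 arcsec = 0.52723 mas.

0.5272 mas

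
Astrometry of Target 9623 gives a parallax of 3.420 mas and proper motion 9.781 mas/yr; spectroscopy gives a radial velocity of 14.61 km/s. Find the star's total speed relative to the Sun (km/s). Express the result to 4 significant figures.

19.93 km/s

d = 1/p = 1/0.003420″ = 292.4 pc.
μ = 9.781 mas/yr = 0.009781 ″/yr.
v_t = 4.740 μ d = 4.740 × 0.009781 × 292.4 = 13.556 km/s.
v = √(v_r² + v_t²) = √(14.61² + 13.556²) = √397.217 = 19.93 km/s.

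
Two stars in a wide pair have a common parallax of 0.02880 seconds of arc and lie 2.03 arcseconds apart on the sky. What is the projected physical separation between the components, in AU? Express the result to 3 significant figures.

70.5 AU

d = 1/p = 1/0.02880″ = 34.722 pc.
At distance d (pc), an angle of θ arcsec spans θ·d AU: s = 2.03 × 34.722 = 70.486 AU.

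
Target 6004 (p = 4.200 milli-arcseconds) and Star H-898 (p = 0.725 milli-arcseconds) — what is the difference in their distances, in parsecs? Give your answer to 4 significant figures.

d_A = 1/0.004200″ = 238.1 pc; d_B = 1/0.0007250″ = 1379.3 pc.
|d_B − d_A| = |1379.3 − 238.1| = 1141.2 pc.

1141 pc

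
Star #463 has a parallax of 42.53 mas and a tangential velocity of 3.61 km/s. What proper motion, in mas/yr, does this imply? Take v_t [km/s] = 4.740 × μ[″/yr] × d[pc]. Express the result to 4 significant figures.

32.39 mas/yr

d = 1/p = 1/0.04253″ = 23.513 pc.
μ = v_t / (4.74 d) = 3.61 / (4.74 × 23.513) = 3.61 / 111.45 = 0.032391 ″/yr = 32.391 mas/yr.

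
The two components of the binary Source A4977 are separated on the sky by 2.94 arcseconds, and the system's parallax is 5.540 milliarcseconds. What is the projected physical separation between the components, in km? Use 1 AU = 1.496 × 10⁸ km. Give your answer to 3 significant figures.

d = 1/p = 1/0.005540″ = 180.51 pc.
At distance d (pc), an angle of θ arcsec spans θ·d AU: s = 2.94 × 180.51 = 530.7 AU.
= 530.7 × 1.496 × 10⁸ km = 7.9393 × 10^10 km.

7.94 × 10^10 km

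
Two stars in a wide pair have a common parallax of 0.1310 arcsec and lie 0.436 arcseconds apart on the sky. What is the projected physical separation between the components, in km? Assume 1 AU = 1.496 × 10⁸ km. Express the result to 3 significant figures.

d = 1/p = 1/0.1310″ = 7.6336 pc.
At distance d (pc), an angle of θ arcsec spans θ·d AU: s = 0.436 × 7.6336 = 3.3282 AU.
= 3.3282 × 1.496 × 10⁸ km = 4.9790 × 10^8 km.

4.98 × 10^8 km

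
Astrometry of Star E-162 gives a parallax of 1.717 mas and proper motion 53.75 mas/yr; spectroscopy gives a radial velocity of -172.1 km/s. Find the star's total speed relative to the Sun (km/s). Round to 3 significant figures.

d = 1/p = 1/0.001717″ = 582.41 pc.
μ = 53.75 mas/yr = 0.05375 ″/yr.
v_t = 4.740 μ d = 4.740 × 0.05375 × 582.41 = 148.38 km/s.
v = √(v_r² + v_t²) = √((-172.1)² + 148.38²) = √51635 = 227.23 km/s.

227 km/s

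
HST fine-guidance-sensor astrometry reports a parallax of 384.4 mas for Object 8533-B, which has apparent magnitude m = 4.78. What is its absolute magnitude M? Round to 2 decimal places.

d = 1/p = 1/0.3844″ = 2.6015 pc.
m − M = 5 log₁₀(2.6015) − 5 = 2.0761 − 5 = -2.9239.
M = m − (m − M) = 4.78 − (-2.9239) = 7.70.

M = 7.70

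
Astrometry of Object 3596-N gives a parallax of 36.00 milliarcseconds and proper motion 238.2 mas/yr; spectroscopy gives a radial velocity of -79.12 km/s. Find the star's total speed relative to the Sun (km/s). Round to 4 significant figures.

d = 1/p = 1/0.03600″ = 27.778 pc.
μ = 238.2 mas/yr = 0.2382 ″/yr.
v_t = 4.740 μ d = 4.740 × 0.2382 × 27.778 = 31.363 km/s.
v = √(v_r² + v_t²) = √((-79.12)² + 31.363²) = √7243.61 = 85.109 km/s.

85.11 km/s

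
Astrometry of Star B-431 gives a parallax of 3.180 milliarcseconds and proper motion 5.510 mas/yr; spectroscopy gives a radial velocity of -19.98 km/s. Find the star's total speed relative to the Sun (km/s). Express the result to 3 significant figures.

d = 1/p = 1/0.003180″ = 314.47 pc.
μ = 5.510 mas/yr = 0.005510 ″/yr.
v_t = 4.740 μ d = 4.740 × 0.005510 × 314.47 = 8.2131 km/s.
v = √(v_r² + v_t²) = √((-19.98)² + 8.2131²) = √466.655 = 21.602 km/s.

21.6 km/s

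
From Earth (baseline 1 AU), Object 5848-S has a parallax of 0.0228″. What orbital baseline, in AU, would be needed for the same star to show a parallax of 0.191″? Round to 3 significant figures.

8.38 AU

Parallax scales linearly with baseline: p ∝ B, so B = p_target / p_Earth × 1 AU.
B = 0.191 / 0.0228 = 8.3772 AU.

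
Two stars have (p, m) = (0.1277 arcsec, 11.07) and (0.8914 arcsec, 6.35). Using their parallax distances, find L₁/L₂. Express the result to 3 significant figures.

L₁/L₂ = 0.631

d₁ = 1/p₁ = 1/0.1277″ = 7.8309 pc; d₂ = 1/p₂ = 1/0.8914″ = 1.1218 pc.
M₁ = m₁ − 5 log₁₀ d₁ + 5 = 11.07 − 4.4691 + 5 = 11.6009.
M₂ = 6.35 − 0.2496 + 5 = 11.1004.
L₁/L₂ = 10^(0.4(M₂ − M₁)) = 10^(0.4 × (-0.5005)) = 10^(-0.20020) = 0.63067.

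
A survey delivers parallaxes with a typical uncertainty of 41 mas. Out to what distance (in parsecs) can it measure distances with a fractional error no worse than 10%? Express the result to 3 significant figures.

2.44 pc

σ_d/d = σ_p/p, so the condition is σ_p/p ≤ 0.10, i.e. p ≥ σ_p/0.10.
p_min = 41/0.10 = 410 mas = 0.41 arcsec.
d_max = 1/p_min = 1/0.41 = 2.439 pc.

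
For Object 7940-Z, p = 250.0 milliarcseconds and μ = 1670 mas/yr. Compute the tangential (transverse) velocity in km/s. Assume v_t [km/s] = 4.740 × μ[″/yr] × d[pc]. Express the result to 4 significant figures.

d = 1/p = 1/0.2500″ = 4 pc.
μ = 1670 mas/yr = 1.67 ″/yr.
v_t = 4.74 × μ × d = 4.74 × 1.67 × 4 = 31.663 km/s.

31.66 km/s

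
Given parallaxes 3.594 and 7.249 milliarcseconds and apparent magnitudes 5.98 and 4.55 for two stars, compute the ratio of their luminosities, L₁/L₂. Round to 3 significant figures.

d₁ = 1/p₁ = 1/0.003594″ = 278.24 pc; d₂ = 1/p₂ = 1/0.007249″ = 137.95 pc.
M₁ = m₁ − 5 log₁₀ d₁ + 5 = 5.98 − 12.2221 + 5 = -1.2421.
M₂ = 4.55 − 10.6986 + 5 = -1.1486.
L₁/L₂ = 10^(0.4(M₂ − M₁)) = 10^(0.4 × 0.0935) = 10^0.03740 = 1.0899.

L₁/L₂ = 1.09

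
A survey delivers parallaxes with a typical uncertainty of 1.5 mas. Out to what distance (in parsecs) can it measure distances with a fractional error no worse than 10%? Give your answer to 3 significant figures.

σ_d/d = σ_p/p, so the condition is σ_p/p ≤ 0.10, i.e. p ≥ σ_p/0.10.
p_min = 1.5/0.10 = 15 mas = 0.015 arcsec.
d_max = 1/p_min = 1/0.015 = 66.667 pc.

66.7 pc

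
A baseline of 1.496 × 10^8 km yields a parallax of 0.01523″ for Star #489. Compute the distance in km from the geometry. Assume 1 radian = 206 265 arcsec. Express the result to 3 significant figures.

θ = 0.01523″ = 0.01523/206265 = 7.3837 × 10^-8 rad.
d = B/θ = (1.496 × 10^8) / (7.3837 × 10^-8) = 2.0261 × 10^15 km.

2.03 × 10^15 km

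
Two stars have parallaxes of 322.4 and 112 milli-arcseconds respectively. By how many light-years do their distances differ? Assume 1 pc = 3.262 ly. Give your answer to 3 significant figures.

d_A = 1/0.3224″ = 3.1017 pc; d_B = 1/0.1120″ = 8.9286 pc.
|d_B − d_A| = |8.9286 − 3.1017| = 5.8269 pc = 5.8269 × 3.262 ly = 19.007 ly.

19.0 ly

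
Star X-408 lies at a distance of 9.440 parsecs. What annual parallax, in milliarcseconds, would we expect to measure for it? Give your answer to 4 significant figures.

p = 1/d = 1/9.44 = 0.10593 arcsec.
= 0.10593 × 1000 = 105.93 mas.

105.9 mas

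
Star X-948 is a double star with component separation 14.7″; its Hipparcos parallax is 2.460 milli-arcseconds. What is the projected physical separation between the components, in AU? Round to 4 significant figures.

5976 AU

d = 1/p = 1/0.002460″ = 406.5 pc.
At distance d (pc), an angle of θ arcsec spans θ·d AU: s = 14.7 × 406.5 = 5975.6 AU.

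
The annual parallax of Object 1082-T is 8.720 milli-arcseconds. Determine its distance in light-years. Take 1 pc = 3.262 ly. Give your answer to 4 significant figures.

374.1 light years

p = 8.720 milli-arcseconds = 0.008720 arcsec.
d = 1/p = 1/0.008720 = 114.68 pc.
In light-years: 114.68 × 3.262 = 374.09 ly.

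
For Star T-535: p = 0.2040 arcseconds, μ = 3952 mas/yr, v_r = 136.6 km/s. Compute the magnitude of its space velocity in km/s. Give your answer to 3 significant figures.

165 km/s

d = 1/p = 1/0.2040″ = 4.902 pc.
μ = 3952 mas/yr = 3.952 ″/yr.
v_t = 4.740 μ d = 4.740 × 3.952 × 4.902 = 91.827 km/s.
v = √(v_r² + v_t²) = √(136.6² + 91.827²) = √27091.8 = 164.6 km/s.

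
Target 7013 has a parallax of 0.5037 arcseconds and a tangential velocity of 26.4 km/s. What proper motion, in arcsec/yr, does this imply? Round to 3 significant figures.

d = 1/p = 1/0.5037″ = 1.9853 pc.
μ = v_t / (4.74 d) = 26.4 / (4.74 × 1.9853) = 26.4 / 9.4103 = 2.8054 ″/yr.

2.81 arcsec/yr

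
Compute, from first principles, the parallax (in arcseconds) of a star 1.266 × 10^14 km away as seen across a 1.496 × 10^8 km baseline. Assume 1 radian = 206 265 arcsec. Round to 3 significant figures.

0.244 arcsec

θ ≈ B/d = (1.496 × 10^8) / (1.266 × 10^14) = 1.1817 × 10^-6 rad.
In arcseconds: 1.1817 × 10^-6 × 206265 = 0.24374″.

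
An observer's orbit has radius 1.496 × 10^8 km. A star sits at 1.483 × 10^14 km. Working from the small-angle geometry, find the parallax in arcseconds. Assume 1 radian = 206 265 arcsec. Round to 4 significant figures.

θ ≈ B/d = (1.496 × 10^8) / (1.483 × 10^14) = 1.0088 × 10^-6 rad.
In arcseconds: 1.0088 × 10^-6 × 206265 = 0.20808″.

0.2081 arcsec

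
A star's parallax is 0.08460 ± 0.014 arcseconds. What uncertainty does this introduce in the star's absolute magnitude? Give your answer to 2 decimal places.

σ_M = 0.36 mag

M = m − 5 log₁₀ d + 5 = m + 5 log₁₀ p + 5, so ∂M/∂p = 5/(p ln 10).
σ_M = (5/ln 10) · (σ_p/p) = 2.1715 × 0.014/0.08460 = 2.1715 × 0.16548 = 0.35934.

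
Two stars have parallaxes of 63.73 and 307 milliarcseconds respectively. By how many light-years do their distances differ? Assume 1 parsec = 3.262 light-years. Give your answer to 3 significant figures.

d_A = 1/0.06373″ = 15.691 pc; d_B = 1/0.3070″ = 3.2573 pc.
|d_B − d_A| = |3.2573 − 15.691| = 12.434 pc = 12.434 × 3.262 ly = 40.56 ly.

40.6 ly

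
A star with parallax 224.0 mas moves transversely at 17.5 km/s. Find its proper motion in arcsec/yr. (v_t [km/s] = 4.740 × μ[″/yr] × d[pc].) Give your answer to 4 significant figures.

0.8270 arcsec/yr

d = 1/p = 1/0.2240″ = 4.4643 pc.
μ = v_t / (4.74 d) = 17.5 / (4.74 × 4.4643) = 17.5 / 21.161 = 0.82699 ″/yr.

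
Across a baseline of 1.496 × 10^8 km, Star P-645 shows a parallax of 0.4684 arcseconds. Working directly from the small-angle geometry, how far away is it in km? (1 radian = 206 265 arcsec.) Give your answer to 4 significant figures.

6.588 × 10^13 km

θ = 0.4684″ = 0.4684/206265 = 2.2709 × 10^-6 rad.
d = B/θ = (1.496 × 10^8) / (2.2709 × 10^-6) = 6.5877 × 10^13 km.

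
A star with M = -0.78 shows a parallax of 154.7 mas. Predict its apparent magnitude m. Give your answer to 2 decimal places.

m = -1.73

d = 1/p = 1/0.1547″ = 6.4641 pc.
m − M = 5 log₁₀ d − 5 = 5 log₁₀(6.4641) − 5 = 4.0525 − 5 = -0.9475.
m = M + (m − M) = -0.78 + (-0.9475) = -1.73.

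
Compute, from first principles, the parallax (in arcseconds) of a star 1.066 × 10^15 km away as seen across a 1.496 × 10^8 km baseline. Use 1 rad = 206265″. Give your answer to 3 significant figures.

θ ≈ B/d = (1.496 × 10^8) / (1.066 × 10^15) = 1.4034 × 10^-7 rad.
In arcseconds: 1.4034 × 10^-7 × 206265 = 0.028947″.

0.0289 arcsec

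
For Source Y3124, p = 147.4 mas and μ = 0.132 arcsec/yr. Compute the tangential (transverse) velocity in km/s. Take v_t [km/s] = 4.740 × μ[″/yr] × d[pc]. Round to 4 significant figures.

4.245 km/s

d = 1/p = 1/0.1474″ = 6.7843 pc.
v_t = 4.74 × μ × d = 4.74 × 0.132 × 6.7843 = 4.2448 km/s.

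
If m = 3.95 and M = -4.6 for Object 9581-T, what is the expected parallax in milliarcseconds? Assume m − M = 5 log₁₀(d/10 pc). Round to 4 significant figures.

m − M = 3.95 − (-4.6) = 8.55.
d = 10^((m−M)/5 + 1) = 10^2.710 = 512.86 pc.
p = 1/d = 1/512.86 = 0.0019498 arcsec = 1.9498 mas.

1.950 mas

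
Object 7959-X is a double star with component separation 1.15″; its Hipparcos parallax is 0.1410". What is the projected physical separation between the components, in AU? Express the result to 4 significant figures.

d = 1/p = 1/0.1410″ = 7.0922 pc.
At distance d (pc), an angle of θ arcsec spans θ·d AU: s = 1.15 × 7.0922 = 8.156 AU.

8.156 AU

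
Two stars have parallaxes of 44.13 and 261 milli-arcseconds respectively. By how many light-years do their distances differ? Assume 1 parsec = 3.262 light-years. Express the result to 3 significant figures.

d_A = 1/0.04413″ = 22.66 pc; d_B = 1/0.2610″ = 3.8314 pc.
|d_B − d_A| = |3.8314 − 22.66| = 18.829 pc = 18.829 × 3.262 ly = 61.42 ly.

61.4 ly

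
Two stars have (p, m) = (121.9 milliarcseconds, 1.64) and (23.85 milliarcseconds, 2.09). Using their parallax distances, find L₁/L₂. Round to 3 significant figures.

L₁/L₂ = 0.0579

d₁ = 1/p₁ = 1/0.1219″ = 8.2034 pc; d₂ = 1/p₂ = 1/0.02385″ = 41.929 pc.
M₁ = m₁ − 5 log₁₀ d₁ + 5 = 1.64 − 4.5700 + 5 = 2.0700.
M₂ = 2.09 − 8.1126 + 5 = -1.0226.
L₁/L₂ = 10^(0.4(M₂ − M₁)) = 10^(0.4 × (-3.0926)) = 10^(-1.23704) = 0.057938.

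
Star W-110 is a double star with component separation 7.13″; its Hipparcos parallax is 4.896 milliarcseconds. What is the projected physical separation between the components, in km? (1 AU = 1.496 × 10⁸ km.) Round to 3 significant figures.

d = 1/p = 1/0.004896″ = 204.25 pc.
At distance d (pc), an angle of θ arcsec spans θ·d AU: s = 7.13 × 204.25 = 1456.3 AU.
= 1456.3 × 1.496 × 10⁸ km = 2.1786 × 10^11 km.

2.18 × 10^11 km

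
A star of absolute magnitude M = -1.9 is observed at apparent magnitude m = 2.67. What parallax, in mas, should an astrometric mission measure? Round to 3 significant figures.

12.2 mas

m − M = 2.67 − (-1.9) = 4.57.
d = 10^((m−M)/5 + 1) = 10^1.914 = 82.035 pc.
p = 1/d = 1/82.035 = 0.01219 arcsec = 12.19 mas.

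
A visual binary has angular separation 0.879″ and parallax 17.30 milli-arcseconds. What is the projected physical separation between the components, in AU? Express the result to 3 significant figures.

d = 1/p = 1/0.01730″ = 57.803 pc.
At distance d (pc), an angle of θ arcsec spans θ·d AU: s = 0.879 × 57.803 = 50.809 AU.

50.8 AU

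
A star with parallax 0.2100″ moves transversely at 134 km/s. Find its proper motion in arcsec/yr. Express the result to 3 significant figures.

d = 1/p = 1/0.2100″ = 4.7619 pc.
μ = v_t / (4.74 d) = 134 / (4.74 × 4.7619) = 134 / 22.571 = 5.9368 ″/yr.

5.94 arcsec/yr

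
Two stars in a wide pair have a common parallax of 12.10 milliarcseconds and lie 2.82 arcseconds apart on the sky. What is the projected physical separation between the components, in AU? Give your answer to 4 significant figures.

d = 1/p = 1/0.01210″ = 82.645 pc.
At distance d (pc), an angle of θ arcsec spans θ·d AU: s = 2.82 × 82.645 = 233.06 AU.

233.1 AU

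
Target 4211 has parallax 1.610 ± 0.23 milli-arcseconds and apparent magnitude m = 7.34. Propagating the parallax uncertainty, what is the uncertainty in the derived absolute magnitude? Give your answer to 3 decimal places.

σ_M = 0.310 mag

M = m − 5 log₁₀ d + 5 = m + 5 log₁₀ p + 5, so ∂M/∂p = 5/(p ln 10).
σ_M = (5/ln 10) · (σ_p/p) = 2.1715 × 0.23/1.610 = 2.1715 × 0.14286 = 0.31022.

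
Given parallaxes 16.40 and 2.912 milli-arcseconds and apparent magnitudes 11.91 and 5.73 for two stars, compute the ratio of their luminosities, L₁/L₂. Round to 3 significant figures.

d₁ = 1/p₁ = 1/0.01640″ = 60.976 pc; d₂ = 1/p₂ = 1/0.002912″ = 343.41 pc.
M₁ = m₁ − 5 log₁₀ d₁ + 5 = 11.91 − 8.9258 + 5 = 7.9842.
M₂ = 5.73 − 12.6791 + 5 = -1.9491.
L₁/L₂ = 10^(0.4(M₂ − M₁)) = 10^(0.4 × (-9.9333)) = 10^(-3.97332) = 0.00010634.

L₁/L₂ = 0.000106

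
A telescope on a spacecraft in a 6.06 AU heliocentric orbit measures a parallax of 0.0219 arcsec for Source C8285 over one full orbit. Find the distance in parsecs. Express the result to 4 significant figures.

276.7 pc

With baseline B (in AU) and parallax p (in arcsec), d = B/p parsecs.
d = 6.06 / 0.0219 = 276.71 pc.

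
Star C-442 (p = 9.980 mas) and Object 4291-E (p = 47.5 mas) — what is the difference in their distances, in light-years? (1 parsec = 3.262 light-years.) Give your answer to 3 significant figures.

d_A = 1/0.009980″ = 100.2 pc; d_B = 1/0.04750″ = 21.053 pc.
|d_B − d_A| = |21.053 − 100.2| = 79.147 pc = 79.147 × 3.262 ly = 258.18 ly.

258 ly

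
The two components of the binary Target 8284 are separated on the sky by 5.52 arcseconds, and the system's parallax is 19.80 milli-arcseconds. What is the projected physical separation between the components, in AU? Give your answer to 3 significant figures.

279 AU

d = 1/p = 1/0.01980″ = 50.505 pc.
At distance d (pc), an angle of θ arcsec spans θ·d AU: s = 5.52 × 50.505 = 278.79 AU.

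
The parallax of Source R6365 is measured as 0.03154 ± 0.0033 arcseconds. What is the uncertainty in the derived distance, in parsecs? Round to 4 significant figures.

d = 1/p, so σ_d = σ_p / p².
σ_d = 0.00330 / (0.03154)² = 0.00330 / 0.00099477 = 3.3173 pc.

3.317 pc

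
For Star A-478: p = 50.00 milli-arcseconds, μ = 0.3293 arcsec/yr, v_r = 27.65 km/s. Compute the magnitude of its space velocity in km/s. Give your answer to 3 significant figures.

d = 1/p = 1/0.05000″ = 20 pc.
v_t = 4.740 μ d = 4.740 × 0.3293 × 20 = 31.218 km/s.
v = √(v_r² + v_t²) = √(27.65² + 31.218²) = √1739.09 = 41.702 km/s.

41.7 km/s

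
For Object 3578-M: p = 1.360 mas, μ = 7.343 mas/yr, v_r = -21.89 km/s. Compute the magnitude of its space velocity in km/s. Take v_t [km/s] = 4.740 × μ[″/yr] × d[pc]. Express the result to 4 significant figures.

d = 1/p = 1/0.001360″ = 735.29 pc.
μ = 7.343 mas/yr = 0.007343 ″/yr.
v_t = 4.740 μ d = 4.740 × 0.007343 × 735.29 = 25.592 km/s.
v = √(v_r² + v_t²) = √((-21.89)² + 25.592²) = √1134.12 = 33.677 km/s.

33.68 km/s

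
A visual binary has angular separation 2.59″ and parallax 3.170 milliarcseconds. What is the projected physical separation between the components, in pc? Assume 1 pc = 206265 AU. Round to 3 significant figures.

0.00396 pc

d = 1/p = 1/0.003170″ = 315.46 pc.
At distance d (pc), an angle of θ arcsec spans θ·d AU: s = 2.59 × 315.46 = 817.04 AU.
= 817.04 / 206265 = 0.0039611 pc.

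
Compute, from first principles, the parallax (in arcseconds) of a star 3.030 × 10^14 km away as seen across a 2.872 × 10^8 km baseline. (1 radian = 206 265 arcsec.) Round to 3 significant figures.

0.196 arcsec

θ ≈ B/d = (2.872 × 10^8) / (3.030 × 10^14) = 9.4785 × 10^-7 rad.
In arcseconds: 9.4785 × 10^-7 × 206265 = 0.19551″.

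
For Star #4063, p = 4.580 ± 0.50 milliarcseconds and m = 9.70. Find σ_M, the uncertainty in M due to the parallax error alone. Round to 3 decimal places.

σ_M = 0.237 mag

M = m − 5 log₁₀ d + 5 = m + 5 log₁₀ p + 5, so ∂M/∂p = 5/(p ln 10).
σ_M = (5/ln 10) · (σ_p/p) = 2.1715 × 0.50/4.580 = 2.1715 × 0.10917 = 0.23706.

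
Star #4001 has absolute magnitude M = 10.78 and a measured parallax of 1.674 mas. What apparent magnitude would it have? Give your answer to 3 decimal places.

m = 19.661

d = 1/p = 1/0.001674″ = 597.37 pc.
m − M = 5 log₁₀ d − 5 = 5 log₁₀(597.37) − 5 = 13.8812 − 5 = 8.8812.
m = M + (m − M) = 10.78 + 8.8812 = 19.661.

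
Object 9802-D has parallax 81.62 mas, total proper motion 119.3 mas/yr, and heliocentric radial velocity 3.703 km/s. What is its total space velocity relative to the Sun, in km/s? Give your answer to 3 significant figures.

d = 1/p = 1/0.08162″ = 12.252 pc.
μ = 119.3 mas/yr = 0.1193 ″/yr.
v_t = 4.740 μ d = 4.740 × 0.1193 × 12.252 = 6.9283 km/s.
v = √(v_r² + v_t²) = √(3.703² + 6.9283²) = √61.7135 = 7.8558 km/s.

7.86 km/s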